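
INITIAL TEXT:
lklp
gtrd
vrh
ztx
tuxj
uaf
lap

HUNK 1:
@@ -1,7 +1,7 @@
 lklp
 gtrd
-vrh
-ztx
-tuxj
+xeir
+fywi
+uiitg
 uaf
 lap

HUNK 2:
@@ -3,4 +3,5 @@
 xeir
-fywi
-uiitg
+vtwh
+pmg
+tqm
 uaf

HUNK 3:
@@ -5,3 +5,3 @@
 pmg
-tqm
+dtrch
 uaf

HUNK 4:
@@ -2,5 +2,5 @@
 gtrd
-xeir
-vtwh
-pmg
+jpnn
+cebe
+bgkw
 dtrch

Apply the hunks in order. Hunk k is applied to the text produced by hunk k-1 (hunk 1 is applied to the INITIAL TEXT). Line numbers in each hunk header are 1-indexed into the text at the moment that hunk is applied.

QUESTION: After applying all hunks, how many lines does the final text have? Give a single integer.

Hunk 1: at line 1 remove [vrh,ztx,tuxj] add [xeir,fywi,uiitg] -> 7 lines: lklp gtrd xeir fywi uiitg uaf lap
Hunk 2: at line 3 remove [fywi,uiitg] add [vtwh,pmg,tqm] -> 8 lines: lklp gtrd xeir vtwh pmg tqm uaf lap
Hunk 3: at line 5 remove [tqm] add [dtrch] -> 8 lines: lklp gtrd xeir vtwh pmg dtrch uaf lap
Hunk 4: at line 2 remove [xeir,vtwh,pmg] add [jpnn,cebe,bgkw] -> 8 lines: lklp gtrd jpnn cebe bgkw dtrch uaf lap
Final line count: 8

Answer: 8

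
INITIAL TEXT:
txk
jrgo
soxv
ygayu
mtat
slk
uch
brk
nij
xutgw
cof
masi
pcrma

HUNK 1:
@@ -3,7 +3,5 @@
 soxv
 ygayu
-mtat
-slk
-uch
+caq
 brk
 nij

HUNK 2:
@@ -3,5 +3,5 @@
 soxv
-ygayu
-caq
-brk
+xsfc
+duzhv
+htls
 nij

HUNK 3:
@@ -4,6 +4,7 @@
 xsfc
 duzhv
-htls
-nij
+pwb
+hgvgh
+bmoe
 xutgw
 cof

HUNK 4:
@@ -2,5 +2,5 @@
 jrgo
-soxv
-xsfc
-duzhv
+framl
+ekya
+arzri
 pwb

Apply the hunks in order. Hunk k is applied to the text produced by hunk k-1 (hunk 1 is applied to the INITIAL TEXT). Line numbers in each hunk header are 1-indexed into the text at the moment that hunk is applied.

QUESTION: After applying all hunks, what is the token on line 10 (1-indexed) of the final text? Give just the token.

Answer: cof

Derivation:
Hunk 1: at line 3 remove [mtat,slk,uch] add [caq] -> 11 lines: txk jrgo soxv ygayu caq brk nij xutgw cof masi pcrma
Hunk 2: at line 3 remove [ygayu,caq,brk] add [xsfc,duzhv,htls] -> 11 lines: txk jrgo soxv xsfc duzhv htls nij xutgw cof masi pcrma
Hunk 3: at line 4 remove [htls,nij] add [pwb,hgvgh,bmoe] -> 12 lines: txk jrgo soxv xsfc duzhv pwb hgvgh bmoe xutgw cof masi pcrma
Hunk 4: at line 2 remove [soxv,xsfc,duzhv] add [framl,ekya,arzri] -> 12 lines: txk jrgo framl ekya arzri pwb hgvgh bmoe xutgw cof masi pcrma
Final line 10: cof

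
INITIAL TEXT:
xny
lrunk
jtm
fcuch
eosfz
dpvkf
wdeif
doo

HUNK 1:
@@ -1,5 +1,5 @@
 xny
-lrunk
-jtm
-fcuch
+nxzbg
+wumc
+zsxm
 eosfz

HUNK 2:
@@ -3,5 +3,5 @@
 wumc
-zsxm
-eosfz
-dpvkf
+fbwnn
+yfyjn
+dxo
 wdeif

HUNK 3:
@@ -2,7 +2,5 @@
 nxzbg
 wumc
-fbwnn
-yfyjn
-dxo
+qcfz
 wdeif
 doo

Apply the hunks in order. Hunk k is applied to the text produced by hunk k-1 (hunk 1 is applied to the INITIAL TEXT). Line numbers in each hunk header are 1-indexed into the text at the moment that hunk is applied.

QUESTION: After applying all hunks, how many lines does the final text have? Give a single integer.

Answer: 6

Derivation:
Hunk 1: at line 1 remove [lrunk,jtm,fcuch] add [nxzbg,wumc,zsxm] -> 8 lines: xny nxzbg wumc zsxm eosfz dpvkf wdeif doo
Hunk 2: at line 3 remove [zsxm,eosfz,dpvkf] add [fbwnn,yfyjn,dxo] -> 8 lines: xny nxzbg wumc fbwnn yfyjn dxo wdeif doo
Hunk 3: at line 2 remove [fbwnn,yfyjn,dxo] add [qcfz] -> 6 lines: xny nxzbg wumc qcfz wdeif doo
Final line count: 6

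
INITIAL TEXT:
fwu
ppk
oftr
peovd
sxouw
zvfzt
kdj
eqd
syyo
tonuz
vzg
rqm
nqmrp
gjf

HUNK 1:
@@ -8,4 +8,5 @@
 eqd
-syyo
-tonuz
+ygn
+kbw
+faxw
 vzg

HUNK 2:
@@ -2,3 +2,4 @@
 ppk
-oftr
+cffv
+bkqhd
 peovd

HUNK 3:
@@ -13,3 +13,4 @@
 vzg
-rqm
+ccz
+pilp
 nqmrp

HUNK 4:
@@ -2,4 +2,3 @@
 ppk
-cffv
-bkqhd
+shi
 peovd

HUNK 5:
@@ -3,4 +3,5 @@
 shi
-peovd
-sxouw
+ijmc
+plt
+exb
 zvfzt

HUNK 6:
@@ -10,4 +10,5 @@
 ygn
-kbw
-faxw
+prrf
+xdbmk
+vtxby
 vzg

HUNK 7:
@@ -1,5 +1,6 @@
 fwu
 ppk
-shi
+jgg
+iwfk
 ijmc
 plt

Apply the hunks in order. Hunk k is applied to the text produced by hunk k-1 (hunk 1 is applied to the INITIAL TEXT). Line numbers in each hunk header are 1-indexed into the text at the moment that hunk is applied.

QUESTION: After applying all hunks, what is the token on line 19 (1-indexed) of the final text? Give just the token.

Answer: gjf

Derivation:
Hunk 1: at line 8 remove [syyo,tonuz] add [ygn,kbw,faxw] -> 15 lines: fwu ppk oftr peovd sxouw zvfzt kdj eqd ygn kbw faxw vzg rqm nqmrp gjf
Hunk 2: at line 2 remove [oftr] add [cffv,bkqhd] -> 16 lines: fwu ppk cffv bkqhd peovd sxouw zvfzt kdj eqd ygn kbw faxw vzg rqm nqmrp gjf
Hunk 3: at line 13 remove [rqm] add [ccz,pilp] -> 17 lines: fwu ppk cffv bkqhd peovd sxouw zvfzt kdj eqd ygn kbw faxw vzg ccz pilp nqmrp gjf
Hunk 4: at line 2 remove [cffv,bkqhd] add [shi] -> 16 lines: fwu ppk shi peovd sxouw zvfzt kdj eqd ygn kbw faxw vzg ccz pilp nqmrp gjf
Hunk 5: at line 3 remove [peovd,sxouw] add [ijmc,plt,exb] -> 17 lines: fwu ppk shi ijmc plt exb zvfzt kdj eqd ygn kbw faxw vzg ccz pilp nqmrp gjf
Hunk 6: at line 10 remove [kbw,faxw] add [prrf,xdbmk,vtxby] -> 18 lines: fwu ppk shi ijmc plt exb zvfzt kdj eqd ygn prrf xdbmk vtxby vzg ccz pilp nqmrp gjf
Hunk 7: at line 1 remove [shi] add [jgg,iwfk] -> 19 lines: fwu ppk jgg iwfk ijmc plt exb zvfzt kdj eqd ygn prrf xdbmk vtxby vzg ccz pilp nqmrp gjf
Final line 19: gjf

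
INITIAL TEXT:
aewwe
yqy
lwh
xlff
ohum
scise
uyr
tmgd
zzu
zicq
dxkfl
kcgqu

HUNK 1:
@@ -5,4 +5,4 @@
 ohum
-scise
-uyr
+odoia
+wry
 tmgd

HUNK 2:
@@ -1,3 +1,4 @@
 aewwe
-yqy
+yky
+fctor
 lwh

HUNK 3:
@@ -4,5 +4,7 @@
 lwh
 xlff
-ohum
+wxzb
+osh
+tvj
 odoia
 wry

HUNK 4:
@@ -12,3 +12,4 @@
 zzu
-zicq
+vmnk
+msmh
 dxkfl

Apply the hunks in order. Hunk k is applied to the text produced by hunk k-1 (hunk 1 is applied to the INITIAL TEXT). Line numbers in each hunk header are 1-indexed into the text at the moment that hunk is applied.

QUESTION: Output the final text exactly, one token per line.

Hunk 1: at line 5 remove [scise,uyr] add [odoia,wry] -> 12 lines: aewwe yqy lwh xlff ohum odoia wry tmgd zzu zicq dxkfl kcgqu
Hunk 2: at line 1 remove [yqy] add [yky,fctor] -> 13 lines: aewwe yky fctor lwh xlff ohum odoia wry tmgd zzu zicq dxkfl kcgqu
Hunk 3: at line 4 remove [ohum] add [wxzb,osh,tvj] -> 15 lines: aewwe yky fctor lwh xlff wxzb osh tvj odoia wry tmgd zzu zicq dxkfl kcgqu
Hunk 4: at line 12 remove [zicq] add [vmnk,msmh] -> 16 lines: aewwe yky fctor lwh xlff wxzb osh tvj odoia wry tmgd zzu vmnk msmh dxkfl kcgqu

Answer: aewwe
yky
fctor
lwh
xlff
wxzb
osh
tvj
odoia
wry
tmgd
zzu
vmnk
msmh
dxkfl
kcgqu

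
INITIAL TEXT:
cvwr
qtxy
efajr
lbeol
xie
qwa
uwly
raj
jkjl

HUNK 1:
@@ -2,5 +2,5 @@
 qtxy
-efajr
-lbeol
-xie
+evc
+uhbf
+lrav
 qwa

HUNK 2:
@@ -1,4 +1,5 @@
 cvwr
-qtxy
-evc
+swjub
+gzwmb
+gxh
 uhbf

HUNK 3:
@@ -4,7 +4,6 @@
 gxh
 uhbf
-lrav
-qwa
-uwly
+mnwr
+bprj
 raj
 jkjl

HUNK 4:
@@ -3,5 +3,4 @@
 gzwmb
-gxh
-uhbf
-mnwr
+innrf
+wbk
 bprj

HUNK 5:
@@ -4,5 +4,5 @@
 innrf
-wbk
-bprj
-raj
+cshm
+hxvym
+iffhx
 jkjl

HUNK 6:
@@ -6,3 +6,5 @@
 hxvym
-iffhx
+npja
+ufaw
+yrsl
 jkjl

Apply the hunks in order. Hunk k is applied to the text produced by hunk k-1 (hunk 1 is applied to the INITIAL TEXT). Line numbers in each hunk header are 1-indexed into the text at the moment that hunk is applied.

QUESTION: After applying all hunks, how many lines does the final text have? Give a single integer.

Answer: 10

Derivation:
Hunk 1: at line 2 remove [efajr,lbeol,xie] add [evc,uhbf,lrav] -> 9 lines: cvwr qtxy evc uhbf lrav qwa uwly raj jkjl
Hunk 2: at line 1 remove [qtxy,evc] add [swjub,gzwmb,gxh] -> 10 lines: cvwr swjub gzwmb gxh uhbf lrav qwa uwly raj jkjl
Hunk 3: at line 4 remove [lrav,qwa,uwly] add [mnwr,bprj] -> 9 lines: cvwr swjub gzwmb gxh uhbf mnwr bprj raj jkjl
Hunk 4: at line 3 remove [gxh,uhbf,mnwr] add [innrf,wbk] -> 8 lines: cvwr swjub gzwmb innrf wbk bprj raj jkjl
Hunk 5: at line 4 remove [wbk,bprj,raj] add [cshm,hxvym,iffhx] -> 8 lines: cvwr swjub gzwmb innrf cshm hxvym iffhx jkjl
Hunk 6: at line 6 remove [iffhx] add [npja,ufaw,yrsl] -> 10 lines: cvwr swjub gzwmb innrf cshm hxvym npja ufaw yrsl jkjl
Final line count: 10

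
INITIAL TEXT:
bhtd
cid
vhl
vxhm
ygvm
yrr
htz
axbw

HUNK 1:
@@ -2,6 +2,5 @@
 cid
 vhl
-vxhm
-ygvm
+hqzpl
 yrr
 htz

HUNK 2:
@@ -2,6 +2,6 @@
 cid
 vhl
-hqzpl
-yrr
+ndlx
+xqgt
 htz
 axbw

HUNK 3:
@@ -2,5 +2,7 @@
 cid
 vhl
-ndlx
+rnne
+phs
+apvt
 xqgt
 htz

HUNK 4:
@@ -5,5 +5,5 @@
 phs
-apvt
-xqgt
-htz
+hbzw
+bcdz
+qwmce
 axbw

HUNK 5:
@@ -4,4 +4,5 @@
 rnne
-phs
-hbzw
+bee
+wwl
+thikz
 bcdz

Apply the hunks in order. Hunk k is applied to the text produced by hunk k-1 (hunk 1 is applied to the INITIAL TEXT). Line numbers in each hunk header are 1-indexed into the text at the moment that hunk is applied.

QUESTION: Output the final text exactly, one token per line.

Answer: bhtd
cid
vhl
rnne
bee
wwl
thikz
bcdz
qwmce
axbw

Derivation:
Hunk 1: at line 2 remove [vxhm,ygvm] add [hqzpl] -> 7 lines: bhtd cid vhl hqzpl yrr htz axbw
Hunk 2: at line 2 remove [hqzpl,yrr] add [ndlx,xqgt] -> 7 lines: bhtd cid vhl ndlx xqgt htz axbw
Hunk 3: at line 2 remove [ndlx] add [rnne,phs,apvt] -> 9 lines: bhtd cid vhl rnne phs apvt xqgt htz axbw
Hunk 4: at line 5 remove [apvt,xqgt,htz] add [hbzw,bcdz,qwmce] -> 9 lines: bhtd cid vhl rnne phs hbzw bcdz qwmce axbw
Hunk 5: at line 4 remove [phs,hbzw] add [bee,wwl,thikz] -> 10 lines: bhtd cid vhl rnne bee wwl thikz bcdz qwmce axbw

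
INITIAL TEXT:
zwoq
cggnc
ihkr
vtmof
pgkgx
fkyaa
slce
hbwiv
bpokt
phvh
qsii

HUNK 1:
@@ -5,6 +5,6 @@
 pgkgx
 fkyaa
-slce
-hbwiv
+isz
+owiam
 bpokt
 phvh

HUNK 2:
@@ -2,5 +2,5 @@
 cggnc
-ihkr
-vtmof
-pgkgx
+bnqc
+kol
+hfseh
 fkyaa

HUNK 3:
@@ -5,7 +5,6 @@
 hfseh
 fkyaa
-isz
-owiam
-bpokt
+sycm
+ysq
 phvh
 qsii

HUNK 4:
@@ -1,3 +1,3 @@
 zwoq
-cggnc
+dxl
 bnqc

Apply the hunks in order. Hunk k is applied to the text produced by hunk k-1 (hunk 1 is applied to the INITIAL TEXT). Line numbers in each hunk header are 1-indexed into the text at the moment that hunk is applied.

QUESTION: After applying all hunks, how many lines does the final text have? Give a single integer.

Hunk 1: at line 5 remove [slce,hbwiv] add [isz,owiam] -> 11 lines: zwoq cggnc ihkr vtmof pgkgx fkyaa isz owiam bpokt phvh qsii
Hunk 2: at line 2 remove [ihkr,vtmof,pgkgx] add [bnqc,kol,hfseh] -> 11 lines: zwoq cggnc bnqc kol hfseh fkyaa isz owiam bpokt phvh qsii
Hunk 3: at line 5 remove [isz,owiam,bpokt] add [sycm,ysq] -> 10 lines: zwoq cggnc bnqc kol hfseh fkyaa sycm ysq phvh qsii
Hunk 4: at line 1 remove [cggnc] add [dxl] -> 10 lines: zwoq dxl bnqc kol hfseh fkyaa sycm ysq phvh qsii
Final line count: 10

Answer: 10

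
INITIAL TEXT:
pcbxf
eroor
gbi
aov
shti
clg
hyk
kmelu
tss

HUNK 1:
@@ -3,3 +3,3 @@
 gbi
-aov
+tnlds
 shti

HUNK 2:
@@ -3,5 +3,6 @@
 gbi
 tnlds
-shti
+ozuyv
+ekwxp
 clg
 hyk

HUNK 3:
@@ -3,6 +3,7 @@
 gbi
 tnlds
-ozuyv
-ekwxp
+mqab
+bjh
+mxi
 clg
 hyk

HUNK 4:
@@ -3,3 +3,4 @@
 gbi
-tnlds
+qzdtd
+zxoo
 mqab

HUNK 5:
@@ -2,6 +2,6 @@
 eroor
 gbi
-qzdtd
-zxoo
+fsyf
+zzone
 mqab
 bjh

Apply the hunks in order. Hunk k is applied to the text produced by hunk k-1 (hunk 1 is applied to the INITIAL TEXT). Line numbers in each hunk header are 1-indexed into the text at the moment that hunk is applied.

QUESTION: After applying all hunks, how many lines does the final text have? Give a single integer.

Hunk 1: at line 3 remove [aov] add [tnlds] -> 9 lines: pcbxf eroor gbi tnlds shti clg hyk kmelu tss
Hunk 2: at line 3 remove [shti] add [ozuyv,ekwxp] -> 10 lines: pcbxf eroor gbi tnlds ozuyv ekwxp clg hyk kmelu tss
Hunk 3: at line 3 remove [ozuyv,ekwxp] add [mqab,bjh,mxi] -> 11 lines: pcbxf eroor gbi tnlds mqab bjh mxi clg hyk kmelu tss
Hunk 4: at line 3 remove [tnlds] add [qzdtd,zxoo] -> 12 lines: pcbxf eroor gbi qzdtd zxoo mqab bjh mxi clg hyk kmelu tss
Hunk 5: at line 2 remove [qzdtd,zxoo] add [fsyf,zzone] -> 12 lines: pcbxf eroor gbi fsyf zzone mqab bjh mxi clg hyk kmelu tss
Final line count: 12

Answer: 12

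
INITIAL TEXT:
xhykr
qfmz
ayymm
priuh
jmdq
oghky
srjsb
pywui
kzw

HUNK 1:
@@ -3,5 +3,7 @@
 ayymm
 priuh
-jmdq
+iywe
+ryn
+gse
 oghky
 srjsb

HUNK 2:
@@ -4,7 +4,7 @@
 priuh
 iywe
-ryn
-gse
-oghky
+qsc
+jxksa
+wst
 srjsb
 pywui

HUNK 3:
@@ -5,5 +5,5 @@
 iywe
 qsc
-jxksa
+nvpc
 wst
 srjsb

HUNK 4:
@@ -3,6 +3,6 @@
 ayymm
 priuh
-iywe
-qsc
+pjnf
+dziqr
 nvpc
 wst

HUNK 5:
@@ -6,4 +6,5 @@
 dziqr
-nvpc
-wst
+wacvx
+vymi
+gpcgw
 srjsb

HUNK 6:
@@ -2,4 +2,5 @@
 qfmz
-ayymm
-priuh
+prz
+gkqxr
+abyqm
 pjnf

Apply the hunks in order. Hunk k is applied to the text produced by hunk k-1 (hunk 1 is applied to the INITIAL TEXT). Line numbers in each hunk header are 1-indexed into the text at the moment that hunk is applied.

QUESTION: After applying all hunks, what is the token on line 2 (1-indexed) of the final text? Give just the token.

Answer: qfmz

Derivation:
Hunk 1: at line 3 remove [jmdq] add [iywe,ryn,gse] -> 11 lines: xhykr qfmz ayymm priuh iywe ryn gse oghky srjsb pywui kzw
Hunk 2: at line 4 remove [ryn,gse,oghky] add [qsc,jxksa,wst] -> 11 lines: xhykr qfmz ayymm priuh iywe qsc jxksa wst srjsb pywui kzw
Hunk 3: at line 5 remove [jxksa] add [nvpc] -> 11 lines: xhykr qfmz ayymm priuh iywe qsc nvpc wst srjsb pywui kzw
Hunk 4: at line 3 remove [iywe,qsc] add [pjnf,dziqr] -> 11 lines: xhykr qfmz ayymm priuh pjnf dziqr nvpc wst srjsb pywui kzw
Hunk 5: at line 6 remove [nvpc,wst] add [wacvx,vymi,gpcgw] -> 12 lines: xhykr qfmz ayymm priuh pjnf dziqr wacvx vymi gpcgw srjsb pywui kzw
Hunk 6: at line 2 remove [ayymm,priuh] add [prz,gkqxr,abyqm] -> 13 lines: xhykr qfmz prz gkqxr abyqm pjnf dziqr wacvx vymi gpcgw srjsb pywui kzw
Final line 2: qfmz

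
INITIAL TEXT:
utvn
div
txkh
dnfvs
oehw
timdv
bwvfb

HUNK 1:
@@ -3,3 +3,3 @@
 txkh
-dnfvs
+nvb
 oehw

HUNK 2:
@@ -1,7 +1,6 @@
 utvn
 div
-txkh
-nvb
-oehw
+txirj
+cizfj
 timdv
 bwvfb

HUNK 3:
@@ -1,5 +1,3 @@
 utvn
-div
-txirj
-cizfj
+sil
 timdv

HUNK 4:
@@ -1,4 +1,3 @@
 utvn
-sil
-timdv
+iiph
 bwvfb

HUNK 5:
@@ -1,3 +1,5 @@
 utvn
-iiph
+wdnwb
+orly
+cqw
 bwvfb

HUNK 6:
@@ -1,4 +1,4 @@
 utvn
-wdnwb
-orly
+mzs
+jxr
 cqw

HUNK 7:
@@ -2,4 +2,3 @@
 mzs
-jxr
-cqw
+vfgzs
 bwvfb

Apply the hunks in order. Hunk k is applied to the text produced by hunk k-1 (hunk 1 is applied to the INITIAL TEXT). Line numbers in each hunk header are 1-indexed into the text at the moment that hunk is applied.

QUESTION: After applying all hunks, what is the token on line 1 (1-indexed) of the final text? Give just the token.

Hunk 1: at line 3 remove [dnfvs] add [nvb] -> 7 lines: utvn div txkh nvb oehw timdv bwvfb
Hunk 2: at line 1 remove [txkh,nvb,oehw] add [txirj,cizfj] -> 6 lines: utvn div txirj cizfj timdv bwvfb
Hunk 3: at line 1 remove [div,txirj,cizfj] add [sil] -> 4 lines: utvn sil timdv bwvfb
Hunk 4: at line 1 remove [sil,timdv] add [iiph] -> 3 lines: utvn iiph bwvfb
Hunk 5: at line 1 remove [iiph] add [wdnwb,orly,cqw] -> 5 lines: utvn wdnwb orly cqw bwvfb
Hunk 6: at line 1 remove [wdnwb,orly] add [mzs,jxr] -> 5 lines: utvn mzs jxr cqw bwvfb
Hunk 7: at line 2 remove [jxr,cqw] add [vfgzs] -> 4 lines: utvn mzs vfgzs bwvfb
Final line 1: utvn

Answer: utvn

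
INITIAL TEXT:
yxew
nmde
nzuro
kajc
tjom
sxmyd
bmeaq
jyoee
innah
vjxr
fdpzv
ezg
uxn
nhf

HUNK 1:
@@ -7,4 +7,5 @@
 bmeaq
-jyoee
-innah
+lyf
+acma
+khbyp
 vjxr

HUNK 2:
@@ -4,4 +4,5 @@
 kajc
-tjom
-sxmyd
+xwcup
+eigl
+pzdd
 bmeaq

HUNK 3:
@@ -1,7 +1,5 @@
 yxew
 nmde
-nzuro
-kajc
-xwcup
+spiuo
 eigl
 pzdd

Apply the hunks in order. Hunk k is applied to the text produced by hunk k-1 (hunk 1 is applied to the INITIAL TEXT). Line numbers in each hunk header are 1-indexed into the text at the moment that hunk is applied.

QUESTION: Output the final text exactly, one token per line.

Answer: yxew
nmde
spiuo
eigl
pzdd
bmeaq
lyf
acma
khbyp
vjxr
fdpzv
ezg
uxn
nhf

Derivation:
Hunk 1: at line 7 remove [jyoee,innah] add [lyf,acma,khbyp] -> 15 lines: yxew nmde nzuro kajc tjom sxmyd bmeaq lyf acma khbyp vjxr fdpzv ezg uxn nhf
Hunk 2: at line 4 remove [tjom,sxmyd] add [xwcup,eigl,pzdd] -> 16 lines: yxew nmde nzuro kajc xwcup eigl pzdd bmeaq lyf acma khbyp vjxr fdpzv ezg uxn nhf
Hunk 3: at line 1 remove [nzuro,kajc,xwcup] add [spiuo] -> 14 lines: yxew nmde spiuo eigl pzdd bmeaq lyf acma khbyp vjxr fdpzv ezg uxn nhf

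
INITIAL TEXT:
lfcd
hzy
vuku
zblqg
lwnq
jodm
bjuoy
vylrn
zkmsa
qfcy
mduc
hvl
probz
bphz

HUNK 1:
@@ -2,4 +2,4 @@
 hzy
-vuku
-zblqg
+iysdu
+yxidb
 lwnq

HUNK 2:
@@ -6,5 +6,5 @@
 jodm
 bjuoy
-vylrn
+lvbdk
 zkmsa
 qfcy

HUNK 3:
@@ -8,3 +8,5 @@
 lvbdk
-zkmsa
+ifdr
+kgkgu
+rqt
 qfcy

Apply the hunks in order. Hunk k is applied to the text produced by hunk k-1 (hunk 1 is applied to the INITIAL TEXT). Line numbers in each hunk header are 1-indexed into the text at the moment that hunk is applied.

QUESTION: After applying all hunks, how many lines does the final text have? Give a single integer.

Hunk 1: at line 2 remove [vuku,zblqg] add [iysdu,yxidb] -> 14 lines: lfcd hzy iysdu yxidb lwnq jodm bjuoy vylrn zkmsa qfcy mduc hvl probz bphz
Hunk 2: at line 6 remove [vylrn] add [lvbdk] -> 14 lines: lfcd hzy iysdu yxidb lwnq jodm bjuoy lvbdk zkmsa qfcy mduc hvl probz bphz
Hunk 3: at line 8 remove [zkmsa] add [ifdr,kgkgu,rqt] -> 16 lines: lfcd hzy iysdu yxidb lwnq jodm bjuoy lvbdk ifdr kgkgu rqt qfcy mduc hvl probz bphz
Final line count: 16

Answer: 16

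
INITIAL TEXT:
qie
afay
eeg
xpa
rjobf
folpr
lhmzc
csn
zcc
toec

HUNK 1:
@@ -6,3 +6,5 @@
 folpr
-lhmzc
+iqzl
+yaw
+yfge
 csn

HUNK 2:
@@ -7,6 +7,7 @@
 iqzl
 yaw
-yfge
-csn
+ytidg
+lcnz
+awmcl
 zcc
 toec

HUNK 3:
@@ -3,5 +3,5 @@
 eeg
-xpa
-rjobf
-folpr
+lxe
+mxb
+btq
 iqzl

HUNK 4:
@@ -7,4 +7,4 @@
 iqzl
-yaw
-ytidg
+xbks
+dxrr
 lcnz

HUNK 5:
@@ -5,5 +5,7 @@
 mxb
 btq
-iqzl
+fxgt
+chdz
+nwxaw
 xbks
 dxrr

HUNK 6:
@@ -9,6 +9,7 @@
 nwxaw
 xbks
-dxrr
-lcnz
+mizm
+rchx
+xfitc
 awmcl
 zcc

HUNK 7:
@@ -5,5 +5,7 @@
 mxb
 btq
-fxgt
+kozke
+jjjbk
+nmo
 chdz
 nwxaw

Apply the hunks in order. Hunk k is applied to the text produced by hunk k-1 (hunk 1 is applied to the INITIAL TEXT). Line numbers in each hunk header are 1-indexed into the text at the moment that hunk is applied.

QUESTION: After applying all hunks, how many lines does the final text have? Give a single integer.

Hunk 1: at line 6 remove [lhmzc] add [iqzl,yaw,yfge] -> 12 lines: qie afay eeg xpa rjobf folpr iqzl yaw yfge csn zcc toec
Hunk 2: at line 7 remove [yfge,csn] add [ytidg,lcnz,awmcl] -> 13 lines: qie afay eeg xpa rjobf folpr iqzl yaw ytidg lcnz awmcl zcc toec
Hunk 3: at line 3 remove [xpa,rjobf,folpr] add [lxe,mxb,btq] -> 13 lines: qie afay eeg lxe mxb btq iqzl yaw ytidg lcnz awmcl zcc toec
Hunk 4: at line 7 remove [yaw,ytidg] add [xbks,dxrr] -> 13 lines: qie afay eeg lxe mxb btq iqzl xbks dxrr lcnz awmcl zcc toec
Hunk 5: at line 5 remove [iqzl] add [fxgt,chdz,nwxaw] -> 15 lines: qie afay eeg lxe mxb btq fxgt chdz nwxaw xbks dxrr lcnz awmcl zcc toec
Hunk 6: at line 9 remove [dxrr,lcnz] add [mizm,rchx,xfitc] -> 16 lines: qie afay eeg lxe mxb btq fxgt chdz nwxaw xbks mizm rchx xfitc awmcl zcc toec
Hunk 7: at line 5 remove [fxgt] add [kozke,jjjbk,nmo] -> 18 lines: qie afay eeg lxe mxb btq kozke jjjbk nmo chdz nwxaw xbks mizm rchx xfitc awmcl zcc toec
Final line count: 18

Answer: 18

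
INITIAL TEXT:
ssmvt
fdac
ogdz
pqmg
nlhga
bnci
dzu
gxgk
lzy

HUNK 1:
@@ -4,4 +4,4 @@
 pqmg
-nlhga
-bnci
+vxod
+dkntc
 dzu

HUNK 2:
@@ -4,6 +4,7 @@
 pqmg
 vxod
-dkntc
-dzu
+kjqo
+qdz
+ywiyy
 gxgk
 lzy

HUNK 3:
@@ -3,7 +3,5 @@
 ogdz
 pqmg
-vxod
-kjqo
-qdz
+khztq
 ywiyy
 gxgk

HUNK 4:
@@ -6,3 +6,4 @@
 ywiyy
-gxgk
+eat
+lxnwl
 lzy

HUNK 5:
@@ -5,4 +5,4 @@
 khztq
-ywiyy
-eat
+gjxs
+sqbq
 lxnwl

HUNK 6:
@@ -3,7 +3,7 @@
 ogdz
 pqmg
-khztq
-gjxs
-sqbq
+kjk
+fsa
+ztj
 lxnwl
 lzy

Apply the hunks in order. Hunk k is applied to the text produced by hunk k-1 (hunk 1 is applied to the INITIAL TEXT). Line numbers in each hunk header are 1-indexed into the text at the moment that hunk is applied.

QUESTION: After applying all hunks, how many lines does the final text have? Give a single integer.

Answer: 9

Derivation:
Hunk 1: at line 4 remove [nlhga,bnci] add [vxod,dkntc] -> 9 lines: ssmvt fdac ogdz pqmg vxod dkntc dzu gxgk lzy
Hunk 2: at line 4 remove [dkntc,dzu] add [kjqo,qdz,ywiyy] -> 10 lines: ssmvt fdac ogdz pqmg vxod kjqo qdz ywiyy gxgk lzy
Hunk 3: at line 3 remove [vxod,kjqo,qdz] add [khztq] -> 8 lines: ssmvt fdac ogdz pqmg khztq ywiyy gxgk lzy
Hunk 4: at line 6 remove [gxgk] add [eat,lxnwl] -> 9 lines: ssmvt fdac ogdz pqmg khztq ywiyy eat lxnwl lzy
Hunk 5: at line 5 remove [ywiyy,eat] add [gjxs,sqbq] -> 9 lines: ssmvt fdac ogdz pqmg khztq gjxs sqbq lxnwl lzy
Hunk 6: at line 3 remove [khztq,gjxs,sqbq] add [kjk,fsa,ztj] -> 9 lines: ssmvt fdac ogdz pqmg kjk fsa ztj lxnwl lzy
Final line count: 9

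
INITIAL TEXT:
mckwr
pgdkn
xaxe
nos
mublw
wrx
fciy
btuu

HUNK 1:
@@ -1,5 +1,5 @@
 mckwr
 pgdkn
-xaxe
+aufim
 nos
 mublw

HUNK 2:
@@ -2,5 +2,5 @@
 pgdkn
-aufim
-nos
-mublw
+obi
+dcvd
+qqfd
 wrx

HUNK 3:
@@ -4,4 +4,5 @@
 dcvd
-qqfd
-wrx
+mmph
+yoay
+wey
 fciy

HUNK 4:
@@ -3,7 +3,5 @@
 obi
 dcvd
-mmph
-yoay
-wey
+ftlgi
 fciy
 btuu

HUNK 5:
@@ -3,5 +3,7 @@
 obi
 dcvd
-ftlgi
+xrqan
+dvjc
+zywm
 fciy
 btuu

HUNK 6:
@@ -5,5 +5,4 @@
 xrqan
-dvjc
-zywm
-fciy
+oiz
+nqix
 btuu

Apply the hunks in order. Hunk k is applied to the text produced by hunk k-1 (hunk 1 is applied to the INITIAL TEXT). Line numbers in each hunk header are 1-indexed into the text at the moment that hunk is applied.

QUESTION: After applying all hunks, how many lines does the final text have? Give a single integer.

Answer: 8

Derivation:
Hunk 1: at line 1 remove [xaxe] add [aufim] -> 8 lines: mckwr pgdkn aufim nos mublw wrx fciy btuu
Hunk 2: at line 2 remove [aufim,nos,mublw] add [obi,dcvd,qqfd] -> 8 lines: mckwr pgdkn obi dcvd qqfd wrx fciy btuu
Hunk 3: at line 4 remove [qqfd,wrx] add [mmph,yoay,wey] -> 9 lines: mckwr pgdkn obi dcvd mmph yoay wey fciy btuu
Hunk 4: at line 3 remove [mmph,yoay,wey] add [ftlgi] -> 7 lines: mckwr pgdkn obi dcvd ftlgi fciy btuu
Hunk 5: at line 3 remove [ftlgi] add [xrqan,dvjc,zywm] -> 9 lines: mckwr pgdkn obi dcvd xrqan dvjc zywm fciy btuu
Hunk 6: at line 5 remove [dvjc,zywm,fciy] add [oiz,nqix] -> 8 lines: mckwr pgdkn obi dcvd xrqan oiz nqix btuu
Final line count: 8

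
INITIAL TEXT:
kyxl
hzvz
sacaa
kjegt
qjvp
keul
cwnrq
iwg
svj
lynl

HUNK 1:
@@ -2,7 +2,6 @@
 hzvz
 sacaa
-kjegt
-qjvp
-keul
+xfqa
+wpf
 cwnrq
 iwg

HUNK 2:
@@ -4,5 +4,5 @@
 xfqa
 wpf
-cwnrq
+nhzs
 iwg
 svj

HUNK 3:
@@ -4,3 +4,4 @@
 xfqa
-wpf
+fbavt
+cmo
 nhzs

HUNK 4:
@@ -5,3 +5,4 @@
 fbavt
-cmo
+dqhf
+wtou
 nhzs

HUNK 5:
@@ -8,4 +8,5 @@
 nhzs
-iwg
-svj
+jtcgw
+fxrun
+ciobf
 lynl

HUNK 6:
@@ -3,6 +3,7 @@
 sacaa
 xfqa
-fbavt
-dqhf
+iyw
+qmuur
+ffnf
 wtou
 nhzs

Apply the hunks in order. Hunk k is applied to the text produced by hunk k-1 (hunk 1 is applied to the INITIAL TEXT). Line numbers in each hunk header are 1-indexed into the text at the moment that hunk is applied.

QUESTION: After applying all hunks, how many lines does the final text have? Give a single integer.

Answer: 13

Derivation:
Hunk 1: at line 2 remove [kjegt,qjvp,keul] add [xfqa,wpf] -> 9 lines: kyxl hzvz sacaa xfqa wpf cwnrq iwg svj lynl
Hunk 2: at line 4 remove [cwnrq] add [nhzs] -> 9 lines: kyxl hzvz sacaa xfqa wpf nhzs iwg svj lynl
Hunk 3: at line 4 remove [wpf] add [fbavt,cmo] -> 10 lines: kyxl hzvz sacaa xfqa fbavt cmo nhzs iwg svj lynl
Hunk 4: at line 5 remove [cmo] add [dqhf,wtou] -> 11 lines: kyxl hzvz sacaa xfqa fbavt dqhf wtou nhzs iwg svj lynl
Hunk 5: at line 8 remove [iwg,svj] add [jtcgw,fxrun,ciobf] -> 12 lines: kyxl hzvz sacaa xfqa fbavt dqhf wtou nhzs jtcgw fxrun ciobf lynl
Hunk 6: at line 3 remove [fbavt,dqhf] add [iyw,qmuur,ffnf] -> 13 lines: kyxl hzvz sacaa xfqa iyw qmuur ffnf wtou nhzs jtcgw fxrun ciobf lynl
Final line count: 13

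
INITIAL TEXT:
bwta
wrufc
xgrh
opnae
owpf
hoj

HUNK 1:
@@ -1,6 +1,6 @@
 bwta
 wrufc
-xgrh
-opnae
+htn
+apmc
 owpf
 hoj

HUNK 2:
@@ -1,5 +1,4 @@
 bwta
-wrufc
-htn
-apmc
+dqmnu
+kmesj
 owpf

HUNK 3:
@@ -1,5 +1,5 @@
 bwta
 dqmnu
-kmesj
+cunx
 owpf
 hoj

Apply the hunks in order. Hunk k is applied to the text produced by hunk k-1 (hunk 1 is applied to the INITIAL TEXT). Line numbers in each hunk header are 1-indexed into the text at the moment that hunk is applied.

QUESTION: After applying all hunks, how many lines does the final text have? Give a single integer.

Hunk 1: at line 1 remove [xgrh,opnae] add [htn,apmc] -> 6 lines: bwta wrufc htn apmc owpf hoj
Hunk 2: at line 1 remove [wrufc,htn,apmc] add [dqmnu,kmesj] -> 5 lines: bwta dqmnu kmesj owpf hoj
Hunk 3: at line 1 remove [kmesj] add [cunx] -> 5 lines: bwta dqmnu cunx owpf hoj
Final line count: 5

Answer: 5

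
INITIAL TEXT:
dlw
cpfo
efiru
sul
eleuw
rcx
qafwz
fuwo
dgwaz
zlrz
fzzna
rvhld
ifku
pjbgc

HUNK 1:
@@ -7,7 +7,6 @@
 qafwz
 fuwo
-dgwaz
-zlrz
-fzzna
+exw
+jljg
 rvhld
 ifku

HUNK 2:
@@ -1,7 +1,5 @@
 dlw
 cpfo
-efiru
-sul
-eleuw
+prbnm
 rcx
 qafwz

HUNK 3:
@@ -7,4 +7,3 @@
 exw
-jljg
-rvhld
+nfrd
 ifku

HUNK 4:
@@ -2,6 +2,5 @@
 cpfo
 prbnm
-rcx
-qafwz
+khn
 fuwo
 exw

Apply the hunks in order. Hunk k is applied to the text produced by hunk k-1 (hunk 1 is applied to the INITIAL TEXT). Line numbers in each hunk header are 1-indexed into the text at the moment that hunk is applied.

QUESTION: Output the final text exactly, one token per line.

Answer: dlw
cpfo
prbnm
khn
fuwo
exw
nfrd
ifku
pjbgc

Derivation:
Hunk 1: at line 7 remove [dgwaz,zlrz,fzzna] add [exw,jljg] -> 13 lines: dlw cpfo efiru sul eleuw rcx qafwz fuwo exw jljg rvhld ifku pjbgc
Hunk 2: at line 1 remove [efiru,sul,eleuw] add [prbnm] -> 11 lines: dlw cpfo prbnm rcx qafwz fuwo exw jljg rvhld ifku pjbgc
Hunk 3: at line 7 remove [jljg,rvhld] add [nfrd] -> 10 lines: dlw cpfo prbnm rcx qafwz fuwo exw nfrd ifku pjbgc
Hunk 4: at line 2 remove [rcx,qafwz] add [khn] -> 9 lines: dlw cpfo prbnm khn fuwo exw nfrd ifku pjbgc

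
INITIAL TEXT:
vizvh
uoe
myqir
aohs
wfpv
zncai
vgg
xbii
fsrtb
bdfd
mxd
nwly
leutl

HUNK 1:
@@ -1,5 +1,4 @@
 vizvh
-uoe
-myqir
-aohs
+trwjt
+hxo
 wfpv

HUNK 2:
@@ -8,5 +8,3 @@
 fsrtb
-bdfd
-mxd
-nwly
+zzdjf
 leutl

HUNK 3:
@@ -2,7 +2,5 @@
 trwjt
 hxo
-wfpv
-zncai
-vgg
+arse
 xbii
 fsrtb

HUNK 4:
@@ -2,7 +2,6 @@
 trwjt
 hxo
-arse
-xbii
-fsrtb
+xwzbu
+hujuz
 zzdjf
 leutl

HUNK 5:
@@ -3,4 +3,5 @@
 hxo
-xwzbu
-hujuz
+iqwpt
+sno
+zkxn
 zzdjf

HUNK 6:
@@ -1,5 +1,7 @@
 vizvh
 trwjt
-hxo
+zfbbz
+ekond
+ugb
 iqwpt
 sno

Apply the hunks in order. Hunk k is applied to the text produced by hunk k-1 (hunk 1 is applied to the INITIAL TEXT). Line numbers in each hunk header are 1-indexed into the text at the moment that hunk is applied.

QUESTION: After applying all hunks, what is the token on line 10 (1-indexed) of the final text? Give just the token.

Hunk 1: at line 1 remove [uoe,myqir,aohs] add [trwjt,hxo] -> 12 lines: vizvh trwjt hxo wfpv zncai vgg xbii fsrtb bdfd mxd nwly leutl
Hunk 2: at line 8 remove [bdfd,mxd,nwly] add [zzdjf] -> 10 lines: vizvh trwjt hxo wfpv zncai vgg xbii fsrtb zzdjf leutl
Hunk 3: at line 2 remove [wfpv,zncai,vgg] add [arse] -> 8 lines: vizvh trwjt hxo arse xbii fsrtb zzdjf leutl
Hunk 4: at line 2 remove [arse,xbii,fsrtb] add [xwzbu,hujuz] -> 7 lines: vizvh trwjt hxo xwzbu hujuz zzdjf leutl
Hunk 5: at line 3 remove [xwzbu,hujuz] add [iqwpt,sno,zkxn] -> 8 lines: vizvh trwjt hxo iqwpt sno zkxn zzdjf leutl
Hunk 6: at line 1 remove [hxo] add [zfbbz,ekond,ugb] -> 10 lines: vizvh trwjt zfbbz ekond ugb iqwpt sno zkxn zzdjf leutl
Final line 10: leutl

Answer: leutl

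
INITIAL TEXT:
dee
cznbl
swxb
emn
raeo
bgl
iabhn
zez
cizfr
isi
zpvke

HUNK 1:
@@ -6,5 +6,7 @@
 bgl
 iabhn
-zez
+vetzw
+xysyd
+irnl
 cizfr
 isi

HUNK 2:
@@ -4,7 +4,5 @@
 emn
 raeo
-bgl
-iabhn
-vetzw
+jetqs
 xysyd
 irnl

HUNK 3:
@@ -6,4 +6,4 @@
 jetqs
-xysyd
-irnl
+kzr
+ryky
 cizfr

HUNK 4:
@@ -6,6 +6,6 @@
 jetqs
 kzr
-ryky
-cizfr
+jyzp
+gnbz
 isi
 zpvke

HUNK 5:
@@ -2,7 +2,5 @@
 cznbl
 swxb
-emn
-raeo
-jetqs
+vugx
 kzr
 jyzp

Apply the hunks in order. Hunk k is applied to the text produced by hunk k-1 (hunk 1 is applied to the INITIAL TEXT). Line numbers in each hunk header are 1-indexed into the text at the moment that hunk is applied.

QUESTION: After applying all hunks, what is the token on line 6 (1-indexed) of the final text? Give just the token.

Answer: jyzp

Derivation:
Hunk 1: at line 6 remove [zez] add [vetzw,xysyd,irnl] -> 13 lines: dee cznbl swxb emn raeo bgl iabhn vetzw xysyd irnl cizfr isi zpvke
Hunk 2: at line 4 remove [bgl,iabhn,vetzw] add [jetqs] -> 11 lines: dee cznbl swxb emn raeo jetqs xysyd irnl cizfr isi zpvke
Hunk 3: at line 6 remove [xysyd,irnl] add [kzr,ryky] -> 11 lines: dee cznbl swxb emn raeo jetqs kzr ryky cizfr isi zpvke
Hunk 4: at line 6 remove [ryky,cizfr] add [jyzp,gnbz] -> 11 lines: dee cznbl swxb emn raeo jetqs kzr jyzp gnbz isi zpvke
Hunk 5: at line 2 remove [emn,raeo,jetqs] add [vugx] -> 9 lines: dee cznbl swxb vugx kzr jyzp gnbz isi zpvke
Final line 6: jyzp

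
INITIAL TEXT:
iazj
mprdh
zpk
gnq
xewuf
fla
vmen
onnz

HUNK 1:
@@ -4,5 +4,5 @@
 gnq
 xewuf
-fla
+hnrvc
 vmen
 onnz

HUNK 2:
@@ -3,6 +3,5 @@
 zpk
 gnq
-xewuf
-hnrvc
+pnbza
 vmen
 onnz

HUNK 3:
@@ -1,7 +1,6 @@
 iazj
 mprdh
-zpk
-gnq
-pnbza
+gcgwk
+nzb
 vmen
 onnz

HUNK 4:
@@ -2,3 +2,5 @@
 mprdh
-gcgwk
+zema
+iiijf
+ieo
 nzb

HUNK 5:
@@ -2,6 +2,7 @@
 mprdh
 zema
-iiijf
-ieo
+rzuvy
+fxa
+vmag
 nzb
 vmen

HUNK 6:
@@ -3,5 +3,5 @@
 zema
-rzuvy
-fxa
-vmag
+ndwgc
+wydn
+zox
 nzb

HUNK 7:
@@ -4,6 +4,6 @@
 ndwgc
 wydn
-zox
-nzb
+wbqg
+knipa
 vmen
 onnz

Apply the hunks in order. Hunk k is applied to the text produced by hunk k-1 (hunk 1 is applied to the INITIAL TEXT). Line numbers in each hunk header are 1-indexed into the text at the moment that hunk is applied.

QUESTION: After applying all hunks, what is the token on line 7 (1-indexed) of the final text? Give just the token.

Answer: knipa

Derivation:
Hunk 1: at line 4 remove [fla] add [hnrvc] -> 8 lines: iazj mprdh zpk gnq xewuf hnrvc vmen onnz
Hunk 2: at line 3 remove [xewuf,hnrvc] add [pnbza] -> 7 lines: iazj mprdh zpk gnq pnbza vmen onnz
Hunk 3: at line 1 remove [zpk,gnq,pnbza] add [gcgwk,nzb] -> 6 lines: iazj mprdh gcgwk nzb vmen onnz
Hunk 4: at line 2 remove [gcgwk] add [zema,iiijf,ieo] -> 8 lines: iazj mprdh zema iiijf ieo nzb vmen onnz
Hunk 5: at line 2 remove [iiijf,ieo] add [rzuvy,fxa,vmag] -> 9 lines: iazj mprdh zema rzuvy fxa vmag nzb vmen onnz
Hunk 6: at line 3 remove [rzuvy,fxa,vmag] add [ndwgc,wydn,zox] -> 9 lines: iazj mprdh zema ndwgc wydn zox nzb vmen onnz
Hunk 7: at line 4 remove [zox,nzb] add [wbqg,knipa] -> 9 lines: iazj mprdh zema ndwgc wydn wbqg knipa vmen onnz
Final line 7: knipa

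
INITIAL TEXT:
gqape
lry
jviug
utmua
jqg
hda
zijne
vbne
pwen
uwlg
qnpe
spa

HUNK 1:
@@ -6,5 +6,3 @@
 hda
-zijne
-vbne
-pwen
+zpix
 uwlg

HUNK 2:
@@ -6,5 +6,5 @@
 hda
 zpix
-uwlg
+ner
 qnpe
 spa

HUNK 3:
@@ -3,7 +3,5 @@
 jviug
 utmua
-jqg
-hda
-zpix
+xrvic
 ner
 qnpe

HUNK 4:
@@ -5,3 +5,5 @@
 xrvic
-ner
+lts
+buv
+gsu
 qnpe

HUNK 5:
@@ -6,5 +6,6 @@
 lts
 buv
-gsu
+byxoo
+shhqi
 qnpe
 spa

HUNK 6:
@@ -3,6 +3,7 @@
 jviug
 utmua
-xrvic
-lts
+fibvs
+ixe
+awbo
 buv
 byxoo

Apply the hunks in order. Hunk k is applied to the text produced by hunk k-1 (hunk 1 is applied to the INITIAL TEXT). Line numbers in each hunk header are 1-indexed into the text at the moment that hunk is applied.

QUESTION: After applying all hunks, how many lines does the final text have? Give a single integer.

Answer: 12

Derivation:
Hunk 1: at line 6 remove [zijne,vbne,pwen] add [zpix] -> 10 lines: gqape lry jviug utmua jqg hda zpix uwlg qnpe spa
Hunk 2: at line 6 remove [uwlg] add [ner] -> 10 lines: gqape lry jviug utmua jqg hda zpix ner qnpe spa
Hunk 3: at line 3 remove [jqg,hda,zpix] add [xrvic] -> 8 lines: gqape lry jviug utmua xrvic ner qnpe spa
Hunk 4: at line 5 remove [ner] add [lts,buv,gsu] -> 10 lines: gqape lry jviug utmua xrvic lts buv gsu qnpe spa
Hunk 5: at line 6 remove [gsu] add [byxoo,shhqi] -> 11 lines: gqape lry jviug utmua xrvic lts buv byxoo shhqi qnpe spa
Hunk 6: at line 3 remove [xrvic,lts] add [fibvs,ixe,awbo] -> 12 lines: gqape lry jviug utmua fibvs ixe awbo buv byxoo shhqi qnpe spa
Final line count: 12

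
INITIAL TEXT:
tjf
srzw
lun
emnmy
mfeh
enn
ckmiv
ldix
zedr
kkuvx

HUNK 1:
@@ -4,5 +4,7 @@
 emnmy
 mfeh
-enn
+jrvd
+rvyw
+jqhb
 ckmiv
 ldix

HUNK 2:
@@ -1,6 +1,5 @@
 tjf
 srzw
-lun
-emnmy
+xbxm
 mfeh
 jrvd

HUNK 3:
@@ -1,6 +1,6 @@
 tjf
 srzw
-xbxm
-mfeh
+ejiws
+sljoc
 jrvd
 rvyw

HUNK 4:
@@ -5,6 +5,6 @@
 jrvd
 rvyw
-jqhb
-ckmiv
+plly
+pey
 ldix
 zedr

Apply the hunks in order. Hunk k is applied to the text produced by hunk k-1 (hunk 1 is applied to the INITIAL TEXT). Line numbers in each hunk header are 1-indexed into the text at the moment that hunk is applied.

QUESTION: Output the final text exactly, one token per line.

Hunk 1: at line 4 remove [enn] add [jrvd,rvyw,jqhb] -> 12 lines: tjf srzw lun emnmy mfeh jrvd rvyw jqhb ckmiv ldix zedr kkuvx
Hunk 2: at line 1 remove [lun,emnmy] add [xbxm] -> 11 lines: tjf srzw xbxm mfeh jrvd rvyw jqhb ckmiv ldix zedr kkuvx
Hunk 3: at line 1 remove [xbxm,mfeh] add [ejiws,sljoc] -> 11 lines: tjf srzw ejiws sljoc jrvd rvyw jqhb ckmiv ldix zedr kkuvx
Hunk 4: at line 5 remove [jqhb,ckmiv] add [plly,pey] -> 11 lines: tjf srzw ejiws sljoc jrvd rvyw plly pey ldix zedr kkuvx

Answer: tjf
srzw
ejiws
sljoc
jrvd
rvyw
plly
pey
ldix
zedr
kkuvx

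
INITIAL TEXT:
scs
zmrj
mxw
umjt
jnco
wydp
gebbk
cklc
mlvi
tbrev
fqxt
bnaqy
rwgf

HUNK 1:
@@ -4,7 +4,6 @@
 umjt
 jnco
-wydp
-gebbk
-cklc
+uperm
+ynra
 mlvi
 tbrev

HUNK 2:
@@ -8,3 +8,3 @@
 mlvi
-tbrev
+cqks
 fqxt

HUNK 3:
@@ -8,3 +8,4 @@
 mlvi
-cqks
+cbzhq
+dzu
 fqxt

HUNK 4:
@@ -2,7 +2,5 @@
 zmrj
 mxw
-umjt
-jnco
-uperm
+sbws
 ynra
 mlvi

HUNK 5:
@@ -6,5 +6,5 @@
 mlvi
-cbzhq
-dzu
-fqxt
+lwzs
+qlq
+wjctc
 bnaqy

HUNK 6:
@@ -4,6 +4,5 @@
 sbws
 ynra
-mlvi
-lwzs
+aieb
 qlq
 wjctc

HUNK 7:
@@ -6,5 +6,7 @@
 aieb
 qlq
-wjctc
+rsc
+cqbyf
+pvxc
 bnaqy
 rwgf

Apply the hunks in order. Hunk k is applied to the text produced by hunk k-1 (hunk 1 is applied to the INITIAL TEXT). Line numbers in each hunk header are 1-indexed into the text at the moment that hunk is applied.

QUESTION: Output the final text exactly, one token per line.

Hunk 1: at line 4 remove [wydp,gebbk,cklc] add [uperm,ynra] -> 12 lines: scs zmrj mxw umjt jnco uperm ynra mlvi tbrev fqxt bnaqy rwgf
Hunk 2: at line 8 remove [tbrev] add [cqks] -> 12 lines: scs zmrj mxw umjt jnco uperm ynra mlvi cqks fqxt bnaqy rwgf
Hunk 3: at line 8 remove [cqks] add [cbzhq,dzu] -> 13 lines: scs zmrj mxw umjt jnco uperm ynra mlvi cbzhq dzu fqxt bnaqy rwgf
Hunk 4: at line 2 remove [umjt,jnco,uperm] add [sbws] -> 11 lines: scs zmrj mxw sbws ynra mlvi cbzhq dzu fqxt bnaqy rwgf
Hunk 5: at line 6 remove [cbzhq,dzu,fqxt] add [lwzs,qlq,wjctc] -> 11 lines: scs zmrj mxw sbws ynra mlvi lwzs qlq wjctc bnaqy rwgf
Hunk 6: at line 4 remove [mlvi,lwzs] add [aieb] -> 10 lines: scs zmrj mxw sbws ynra aieb qlq wjctc bnaqy rwgf
Hunk 7: at line 6 remove [wjctc] add [rsc,cqbyf,pvxc] -> 12 lines: scs zmrj mxw sbws ynra aieb qlq rsc cqbyf pvxc bnaqy rwgf

Answer: scs
zmrj
mxw
sbws
ynra
aieb
qlq
rsc
cqbyf
pvxc
bnaqy
rwgf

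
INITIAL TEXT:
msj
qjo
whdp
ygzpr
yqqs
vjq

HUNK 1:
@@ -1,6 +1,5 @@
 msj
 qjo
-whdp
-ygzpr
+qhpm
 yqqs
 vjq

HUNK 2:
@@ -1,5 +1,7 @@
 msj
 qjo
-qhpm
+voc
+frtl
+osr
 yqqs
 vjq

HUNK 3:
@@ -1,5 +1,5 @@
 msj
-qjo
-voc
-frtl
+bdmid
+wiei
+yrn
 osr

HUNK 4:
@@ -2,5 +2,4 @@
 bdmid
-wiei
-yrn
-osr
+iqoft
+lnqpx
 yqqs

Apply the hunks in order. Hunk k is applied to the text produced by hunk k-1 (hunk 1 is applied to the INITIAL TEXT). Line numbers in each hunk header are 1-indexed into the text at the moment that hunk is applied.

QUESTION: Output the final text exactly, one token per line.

Hunk 1: at line 1 remove [whdp,ygzpr] add [qhpm] -> 5 lines: msj qjo qhpm yqqs vjq
Hunk 2: at line 1 remove [qhpm] add [voc,frtl,osr] -> 7 lines: msj qjo voc frtl osr yqqs vjq
Hunk 3: at line 1 remove [qjo,voc,frtl] add [bdmid,wiei,yrn] -> 7 lines: msj bdmid wiei yrn osr yqqs vjq
Hunk 4: at line 2 remove [wiei,yrn,osr] add [iqoft,lnqpx] -> 6 lines: msj bdmid iqoft lnqpx yqqs vjq

Answer: msj
bdmid
iqoft
lnqpx
yqqs
vjq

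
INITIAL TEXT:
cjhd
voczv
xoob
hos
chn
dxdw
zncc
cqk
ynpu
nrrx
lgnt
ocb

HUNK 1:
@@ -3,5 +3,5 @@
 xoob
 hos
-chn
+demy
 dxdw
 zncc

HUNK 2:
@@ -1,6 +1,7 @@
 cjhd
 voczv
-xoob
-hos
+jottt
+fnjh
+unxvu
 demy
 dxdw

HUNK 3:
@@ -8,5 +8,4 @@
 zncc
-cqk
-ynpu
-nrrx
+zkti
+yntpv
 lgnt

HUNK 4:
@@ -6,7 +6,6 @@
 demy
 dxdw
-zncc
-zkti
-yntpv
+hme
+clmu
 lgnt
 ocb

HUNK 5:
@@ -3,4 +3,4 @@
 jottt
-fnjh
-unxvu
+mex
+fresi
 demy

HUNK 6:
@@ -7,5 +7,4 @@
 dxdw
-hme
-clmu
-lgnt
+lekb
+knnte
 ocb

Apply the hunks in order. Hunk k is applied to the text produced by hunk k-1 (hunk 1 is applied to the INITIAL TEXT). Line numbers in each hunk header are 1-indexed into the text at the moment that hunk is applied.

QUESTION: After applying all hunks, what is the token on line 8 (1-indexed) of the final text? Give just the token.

Answer: lekb

Derivation:
Hunk 1: at line 3 remove [chn] add [demy] -> 12 lines: cjhd voczv xoob hos demy dxdw zncc cqk ynpu nrrx lgnt ocb
Hunk 2: at line 1 remove [xoob,hos] add [jottt,fnjh,unxvu] -> 13 lines: cjhd voczv jottt fnjh unxvu demy dxdw zncc cqk ynpu nrrx lgnt ocb
Hunk 3: at line 8 remove [cqk,ynpu,nrrx] add [zkti,yntpv] -> 12 lines: cjhd voczv jottt fnjh unxvu demy dxdw zncc zkti yntpv lgnt ocb
Hunk 4: at line 6 remove [zncc,zkti,yntpv] add [hme,clmu] -> 11 lines: cjhd voczv jottt fnjh unxvu demy dxdw hme clmu lgnt ocb
Hunk 5: at line 3 remove [fnjh,unxvu] add [mex,fresi] -> 11 lines: cjhd voczv jottt mex fresi demy dxdw hme clmu lgnt ocb
Hunk 6: at line 7 remove [hme,clmu,lgnt] add [lekb,knnte] -> 10 lines: cjhd voczv jottt mex fresi demy dxdw lekb knnte ocb
Final line 8: lekb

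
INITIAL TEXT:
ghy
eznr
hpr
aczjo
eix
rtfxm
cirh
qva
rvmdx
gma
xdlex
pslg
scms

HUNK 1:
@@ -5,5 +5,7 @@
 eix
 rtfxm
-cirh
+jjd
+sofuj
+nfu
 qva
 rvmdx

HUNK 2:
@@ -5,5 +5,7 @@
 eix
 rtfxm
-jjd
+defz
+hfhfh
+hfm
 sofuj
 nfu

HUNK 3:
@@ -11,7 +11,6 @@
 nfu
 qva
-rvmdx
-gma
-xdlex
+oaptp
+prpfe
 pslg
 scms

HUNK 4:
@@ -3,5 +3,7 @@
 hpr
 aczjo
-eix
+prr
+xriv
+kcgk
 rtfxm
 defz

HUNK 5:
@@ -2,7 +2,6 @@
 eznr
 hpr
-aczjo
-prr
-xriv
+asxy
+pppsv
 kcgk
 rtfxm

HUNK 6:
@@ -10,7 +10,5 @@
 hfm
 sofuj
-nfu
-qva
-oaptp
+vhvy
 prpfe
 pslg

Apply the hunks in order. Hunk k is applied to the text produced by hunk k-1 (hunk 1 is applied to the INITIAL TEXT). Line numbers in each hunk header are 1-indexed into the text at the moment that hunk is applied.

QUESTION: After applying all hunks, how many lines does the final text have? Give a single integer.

Answer: 15

Derivation:
Hunk 1: at line 5 remove [cirh] add [jjd,sofuj,nfu] -> 15 lines: ghy eznr hpr aczjo eix rtfxm jjd sofuj nfu qva rvmdx gma xdlex pslg scms
Hunk 2: at line 5 remove [jjd] add [defz,hfhfh,hfm] -> 17 lines: ghy eznr hpr aczjo eix rtfxm defz hfhfh hfm sofuj nfu qva rvmdx gma xdlex pslg scms
Hunk 3: at line 11 remove [rvmdx,gma,xdlex] add [oaptp,prpfe] -> 16 lines: ghy eznr hpr aczjo eix rtfxm defz hfhfh hfm sofuj nfu qva oaptp prpfe pslg scms
Hunk 4: at line 3 remove [eix] add [prr,xriv,kcgk] -> 18 lines: ghy eznr hpr aczjo prr xriv kcgk rtfxm defz hfhfh hfm sofuj nfu qva oaptp prpfe pslg scms
Hunk 5: at line 2 remove [aczjo,prr,xriv] add [asxy,pppsv] -> 17 lines: ghy eznr hpr asxy pppsv kcgk rtfxm defz hfhfh hfm sofuj nfu qva oaptp prpfe pslg scms
Hunk 6: at line 10 remove [nfu,qva,oaptp] add [vhvy] -> 15 lines: ghy eznr hpr asxy pppsv kcgk rtfxm defz hfhfh hfm sofuj vhvy prpfe pslg scms
Final line count: 15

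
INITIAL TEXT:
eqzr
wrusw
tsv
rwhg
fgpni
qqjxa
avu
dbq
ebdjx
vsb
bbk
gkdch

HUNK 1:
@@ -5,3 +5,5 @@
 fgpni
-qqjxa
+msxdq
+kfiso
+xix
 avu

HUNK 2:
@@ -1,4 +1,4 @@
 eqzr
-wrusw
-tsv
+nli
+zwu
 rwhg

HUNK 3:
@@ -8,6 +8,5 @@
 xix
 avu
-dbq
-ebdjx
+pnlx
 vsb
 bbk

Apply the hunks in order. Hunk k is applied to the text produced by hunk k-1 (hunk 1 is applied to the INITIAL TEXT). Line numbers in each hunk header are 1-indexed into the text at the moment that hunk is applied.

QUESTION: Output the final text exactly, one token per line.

Answer: eqzr
nli
zwu
rwhg
fgpni
msxdq
kfiso
xix
avu
pnlx
vsb
bbk
gkdch

Derivation:
Hunk 1: at line 5 remove [qqjxa] add [msxdq,kfiso,xix] -> 14 lines: eqzr wrusw tsv rwhg fgpni msxdq kfiso xix avu dbq ebdjx vsb bbk gkdch
Hunk 2: at line 1 remove [wrusw,tsv] add [nli,zwu] -> 14 lines: eqzr nli zwu rwhg fgpni msxdq kfiso xix avu dbq ebdjx vsb bbk gkdch
Hunk 3: at line 8 remove [dbq,ebdjx] add [pnlx] -> 13 lines: eqzr nli zwu rwhg fgpni msxdq kfiso xix avu pnlx vsb bbk gkdch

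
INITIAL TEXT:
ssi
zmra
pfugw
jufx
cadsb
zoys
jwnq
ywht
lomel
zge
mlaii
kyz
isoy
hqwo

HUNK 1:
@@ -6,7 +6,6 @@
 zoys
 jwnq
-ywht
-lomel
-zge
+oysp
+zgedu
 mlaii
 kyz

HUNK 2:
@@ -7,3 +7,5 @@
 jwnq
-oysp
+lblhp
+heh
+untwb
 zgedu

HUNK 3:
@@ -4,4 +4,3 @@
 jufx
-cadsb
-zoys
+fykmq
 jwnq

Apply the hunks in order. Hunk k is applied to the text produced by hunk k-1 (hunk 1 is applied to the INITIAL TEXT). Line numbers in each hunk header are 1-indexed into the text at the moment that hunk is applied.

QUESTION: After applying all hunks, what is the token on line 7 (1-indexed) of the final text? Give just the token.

Hunk 1: at line 6 remove [ywht,lomel,zge] add [oysp,zgedu] -> 13 lines: ssi zmra pfugw jufx cadsb zoys jwnq oysp zgedu mlaii kyz isoy hqwo
Hunk 2: at line 7 remove [oysp] add [lblhp,heh,untwb] -> 15 lines: ssi zmra pfugw jufx cadsb zoys jwnq lblhp heh untwb zgedu mlaii kyz isoy hqwo
Hunk 3: at line 4 remove [cadsb,zoys] add [fykmq] -> 14 lines: ssi zmra pfugw jufx fykmq jwnq lblhp heh untwb zgedu mlaii kyz isoy hqwo
Final line 7: lblhp

Answer: lblhp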